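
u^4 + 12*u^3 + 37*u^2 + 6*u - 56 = (u - 1)*(u + 2)*(u + 4)*(u + 7)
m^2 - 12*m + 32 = (m - 8)*(m - 4)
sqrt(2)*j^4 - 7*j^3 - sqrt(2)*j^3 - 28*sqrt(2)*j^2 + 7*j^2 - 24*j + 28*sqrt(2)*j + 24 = (j - 1)*(j - 6*sqrt(2))*(j + 2*sqrt(2))*(sqrt(2)*j + 1)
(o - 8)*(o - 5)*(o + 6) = o^3 - 7*o^2 - 38*o + 240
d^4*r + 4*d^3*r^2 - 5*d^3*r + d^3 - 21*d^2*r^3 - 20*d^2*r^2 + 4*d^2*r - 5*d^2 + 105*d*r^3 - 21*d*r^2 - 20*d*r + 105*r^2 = (d - 5)*(d - 3*r)*(d + 7*r)*(d*r + 1)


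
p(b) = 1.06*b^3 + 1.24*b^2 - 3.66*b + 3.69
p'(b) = 3.18*b^2 + 2.48*b - 3.66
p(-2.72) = 1.49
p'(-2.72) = 13.12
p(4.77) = 129.49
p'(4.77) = 80.52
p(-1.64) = 8.35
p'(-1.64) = 0.83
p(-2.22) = 6.33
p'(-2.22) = 6.51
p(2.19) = 12.76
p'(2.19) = 17.02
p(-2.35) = 5.38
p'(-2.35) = 8.07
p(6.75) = 361.48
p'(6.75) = 157.97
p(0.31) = 2.71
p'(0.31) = -2.59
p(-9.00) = -635.67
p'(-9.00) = 231.60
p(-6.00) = -158.67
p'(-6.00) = 95.94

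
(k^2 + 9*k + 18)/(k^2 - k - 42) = (k + 3)/(k - 7)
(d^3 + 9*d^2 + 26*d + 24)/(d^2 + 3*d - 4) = (d^2 + 5*d + 6)/(d - 1)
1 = 1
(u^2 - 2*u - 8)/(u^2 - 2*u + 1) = (u^2 - 2*u - 8)/(u^2 - 2*u + 1)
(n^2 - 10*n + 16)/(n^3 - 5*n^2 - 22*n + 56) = (n - 8)/(n^2 - 3*n - 28)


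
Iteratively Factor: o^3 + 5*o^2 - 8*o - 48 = (o + 4)*(o^2 + o - 12) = (o + 4)^2*(o - 3)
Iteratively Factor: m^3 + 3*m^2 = (m + 3)*(m^2) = m*(m + 3)*(m)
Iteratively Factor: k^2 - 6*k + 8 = (k - 2)*(k - 4)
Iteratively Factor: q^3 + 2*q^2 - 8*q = (q - 2)*(q^2 + 4*q) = (q - 2)*(q + 4)*(q)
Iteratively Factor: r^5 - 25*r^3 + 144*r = (r + 4)*(r^4 - 4*r^3 - 9*r^2 + 36*r) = (r - 3)*(r + 4)*(r^3 - r^2 - 12*r) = r*(r - 3)*(r + 4)*(r^2 - r - 12) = r*(r - 4)*(r - 3)*(r + 4)*(r + 3)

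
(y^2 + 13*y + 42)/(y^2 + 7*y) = (y + 6)/y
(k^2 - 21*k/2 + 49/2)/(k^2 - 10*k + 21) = (k - 7/2)/(k - 3)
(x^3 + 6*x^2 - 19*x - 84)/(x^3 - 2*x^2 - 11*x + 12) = (x + 7)/(x - 1)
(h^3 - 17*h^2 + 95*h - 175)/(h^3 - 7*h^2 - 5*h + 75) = (h - 7)/(h + 3)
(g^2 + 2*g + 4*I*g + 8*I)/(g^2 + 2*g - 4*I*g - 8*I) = (g + 4*I)/(g - 4*I)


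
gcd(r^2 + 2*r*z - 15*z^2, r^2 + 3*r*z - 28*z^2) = 1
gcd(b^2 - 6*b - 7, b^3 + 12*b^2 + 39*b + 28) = b + 1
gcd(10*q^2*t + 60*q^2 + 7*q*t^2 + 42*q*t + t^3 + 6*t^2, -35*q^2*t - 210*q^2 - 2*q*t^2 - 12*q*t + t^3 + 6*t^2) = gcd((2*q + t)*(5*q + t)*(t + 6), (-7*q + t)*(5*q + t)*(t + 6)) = 5*q*t + 30*q + t^2 + 6*t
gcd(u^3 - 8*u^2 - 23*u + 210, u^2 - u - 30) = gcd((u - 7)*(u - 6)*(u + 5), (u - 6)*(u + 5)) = u^2 - u - 30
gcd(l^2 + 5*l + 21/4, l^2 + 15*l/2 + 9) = l + 3/2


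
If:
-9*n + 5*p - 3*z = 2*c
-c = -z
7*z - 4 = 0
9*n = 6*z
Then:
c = 4/7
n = 8/21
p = 44/35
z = 4/7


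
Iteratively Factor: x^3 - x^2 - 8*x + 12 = (x - 2)*(x^2 + x - 6) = (x - 2)^2*(x + 3)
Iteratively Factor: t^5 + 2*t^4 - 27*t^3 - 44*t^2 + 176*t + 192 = (t + 1)*(t^4 + t^3 - 28*t^2 - 16*t + 192) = (t + 1)*(t + 4)*(t^3 - 3*t^2 - 16*t + 48) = (t - 4)*(t + 1)*(t + 4)*(t^2 + t - 12) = (t - 4)*(t - 3)*(t + 1)*(t + 4)*(t + 4)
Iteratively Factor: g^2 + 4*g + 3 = (g + 1)*(g + 3)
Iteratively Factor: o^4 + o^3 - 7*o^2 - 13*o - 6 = (o - 3)*(o^3 + 4*o^2 + 5*o + 2) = (o - 3)*(o + 1)*(o^2 + 3*o + 2) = (o - 3)*(o + 1)*(o + 2)*(o + 1)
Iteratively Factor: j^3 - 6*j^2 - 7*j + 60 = (j + 3)*(j^2 - 9*j + 20) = (j - 4)*(j + 3)*(j - 5)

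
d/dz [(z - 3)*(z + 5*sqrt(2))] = 2*z - 3 + 5*sqrt(2)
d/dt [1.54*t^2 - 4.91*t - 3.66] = 3.08*t - 4.91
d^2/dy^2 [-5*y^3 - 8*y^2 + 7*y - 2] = -30*y - 16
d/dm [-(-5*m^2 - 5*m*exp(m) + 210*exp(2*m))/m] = 5*exp(m) + 5 - 420*exp(2*m)/m + 210*exp(2*m)/m^2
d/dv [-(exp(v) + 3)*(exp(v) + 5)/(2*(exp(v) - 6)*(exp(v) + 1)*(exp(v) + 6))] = (exp(4*v) + 16*exp(3*v) + 89*exp(2*v) + 102*exp(v) - 252)*exp(v)/(2*(exp(6*v) + 2*exp(5*v) - 71*exp(4*v) - 144*exp(3*v) + 1224*exp(2*v) + 2592*exp(v) + 1296))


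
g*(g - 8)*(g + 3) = g^3 - 5*g^2 - 24*g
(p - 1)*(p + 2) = p^2 + p - 2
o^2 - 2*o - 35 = (o - 7)*(o + 5)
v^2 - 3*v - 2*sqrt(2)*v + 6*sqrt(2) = (v - 3)*(v - 2*sqrt(2))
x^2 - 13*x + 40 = (x - 8)*(x - 5)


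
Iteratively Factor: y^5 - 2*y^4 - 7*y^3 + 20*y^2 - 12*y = (y + 3)*(y^4 - 5*y^3 + 8*y^2 - 4*y) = (y - 1)*(y + 3)*(y^3 - 4*y^2 + 4*y) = (y - 2)*(y - 1)*(y + 3)*(y^2 - 2*y) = (y - 2)^2*(y - 1)*(y + 3)*(y)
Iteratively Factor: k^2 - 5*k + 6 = (k - 2)*(k - 3)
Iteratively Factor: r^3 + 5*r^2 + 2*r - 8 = (r + 2)*(r^2 + 3*r - 4) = (r - 1)*(r + 2)*(r + 4)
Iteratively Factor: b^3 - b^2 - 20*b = (b - 5)*(b^2 + 4*b) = (b - 5)*(b + 4)*(b)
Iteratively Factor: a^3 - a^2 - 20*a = (a + 4)*(a^2 - 5*a) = a*(a + 4)*(a - 5)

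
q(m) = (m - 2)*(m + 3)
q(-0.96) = -6.04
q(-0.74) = -6.19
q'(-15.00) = -29.00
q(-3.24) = 1.26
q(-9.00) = 66.00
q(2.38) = 2.04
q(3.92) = 13.29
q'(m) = 2*m + 1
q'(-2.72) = -4.44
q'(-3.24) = -5.48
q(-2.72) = -1.32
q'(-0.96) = -0.92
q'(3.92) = 8.84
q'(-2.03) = -3.06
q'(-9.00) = -17.00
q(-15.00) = 204.00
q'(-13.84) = -26.68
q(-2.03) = -3.91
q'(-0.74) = -0.48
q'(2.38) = 5.76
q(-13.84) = 171.71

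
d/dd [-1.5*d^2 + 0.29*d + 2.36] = 0.29 - 3.0*d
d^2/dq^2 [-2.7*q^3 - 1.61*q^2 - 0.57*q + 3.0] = -16.2*q - 3.22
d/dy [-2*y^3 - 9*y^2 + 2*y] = -6*y^2 - 18*y + 2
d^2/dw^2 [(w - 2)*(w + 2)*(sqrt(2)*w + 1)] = 6*sqrt(2)*w + 2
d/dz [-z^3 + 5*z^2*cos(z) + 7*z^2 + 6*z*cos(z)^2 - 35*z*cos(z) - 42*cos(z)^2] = -5*z^2*sin(z) - 3*z^2 + 35*z*sin(z) - 6*z*sin(2*z) + 10*z*cos(z) + 14*z + 42*sin(2*z) + 6*cos(z)^2 - 35*cos(z)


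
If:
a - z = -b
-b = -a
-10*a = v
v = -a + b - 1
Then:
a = 1/10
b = 1/10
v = -1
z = 1/5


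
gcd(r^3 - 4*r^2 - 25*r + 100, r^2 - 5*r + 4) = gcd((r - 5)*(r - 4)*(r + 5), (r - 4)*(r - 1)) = r - 4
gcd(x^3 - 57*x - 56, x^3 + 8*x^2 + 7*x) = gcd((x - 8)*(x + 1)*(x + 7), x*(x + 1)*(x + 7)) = x^2 + 8*x + 7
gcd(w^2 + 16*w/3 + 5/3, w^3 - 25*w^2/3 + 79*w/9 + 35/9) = w + 1/3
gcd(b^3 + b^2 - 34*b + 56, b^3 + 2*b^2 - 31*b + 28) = b^2 + 3*b - 28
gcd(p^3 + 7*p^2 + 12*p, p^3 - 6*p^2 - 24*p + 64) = p + 4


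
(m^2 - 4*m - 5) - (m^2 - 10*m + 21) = 6*m - 26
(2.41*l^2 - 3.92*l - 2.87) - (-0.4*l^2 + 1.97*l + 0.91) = 2.81*l^2 - 5.89*l - 3.78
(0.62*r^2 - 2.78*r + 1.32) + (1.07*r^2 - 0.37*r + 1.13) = 1.69*r^2 - 3.15*r + 2.45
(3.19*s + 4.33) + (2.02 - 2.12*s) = 1.07*s + 6.35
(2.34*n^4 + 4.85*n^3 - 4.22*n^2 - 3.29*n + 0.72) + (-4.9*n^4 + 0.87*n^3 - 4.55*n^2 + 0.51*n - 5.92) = -2.56*n^4 + 5.72*n^3 - 8.77*n^2 - 2.78*n - 5.2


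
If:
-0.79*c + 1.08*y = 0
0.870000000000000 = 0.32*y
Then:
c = 3.72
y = 2.72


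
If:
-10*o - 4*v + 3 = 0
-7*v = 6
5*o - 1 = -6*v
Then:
No Solution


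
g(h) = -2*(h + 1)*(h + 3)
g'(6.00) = -32.00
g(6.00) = -126.00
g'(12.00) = -56.00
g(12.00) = -390.00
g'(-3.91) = 7.64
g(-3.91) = -5.30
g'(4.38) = -25.52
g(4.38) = -79.41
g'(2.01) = -16.04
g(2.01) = -30.16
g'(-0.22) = -7.12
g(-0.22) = -4.34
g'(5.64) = -30.56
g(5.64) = -114.74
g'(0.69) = -10.76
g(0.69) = -12.47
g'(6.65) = -34.60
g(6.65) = -147.64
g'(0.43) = -9.72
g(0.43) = -9.81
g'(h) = -4*h - 8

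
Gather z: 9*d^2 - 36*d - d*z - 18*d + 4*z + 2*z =9*d^2 - 54*d + z*(6 - d)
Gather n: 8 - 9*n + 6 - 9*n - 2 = 12 - 18*n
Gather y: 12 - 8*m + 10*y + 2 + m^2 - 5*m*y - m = m^2 - 9*m + y*(10 - 5*m) + 14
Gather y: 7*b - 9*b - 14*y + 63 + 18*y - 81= -2*b + 4*y - 18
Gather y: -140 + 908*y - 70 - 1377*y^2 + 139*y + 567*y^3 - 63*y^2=567*y^3 - 1440*y^2 + 1047*y - 210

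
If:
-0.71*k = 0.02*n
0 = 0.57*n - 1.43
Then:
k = -0.07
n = 2.51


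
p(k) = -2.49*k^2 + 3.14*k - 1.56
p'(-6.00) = 33.02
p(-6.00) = -110.04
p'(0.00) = 3.14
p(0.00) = -1.56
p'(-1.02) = 8.22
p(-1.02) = -7.35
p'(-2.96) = 17.88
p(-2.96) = -32.67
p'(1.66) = -5.13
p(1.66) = -3.21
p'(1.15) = -2.59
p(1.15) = -1.24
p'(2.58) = -9.71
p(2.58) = -10.03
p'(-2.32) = 14.69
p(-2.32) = -22.25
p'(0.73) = -0.50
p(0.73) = -0.59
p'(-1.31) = 9.66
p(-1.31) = -9.95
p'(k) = 3.14 - 4.98*k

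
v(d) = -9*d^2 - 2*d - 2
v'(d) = -18*d - 2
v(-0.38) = -2.54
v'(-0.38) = 4.84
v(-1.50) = -19.25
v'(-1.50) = 25.00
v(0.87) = -10.55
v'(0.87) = -17.66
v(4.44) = -188.30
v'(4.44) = -81.92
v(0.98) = -12.60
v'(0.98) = -19.64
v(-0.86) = -6.94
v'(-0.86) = 13.48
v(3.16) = -98.19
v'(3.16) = -58.88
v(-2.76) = -65.04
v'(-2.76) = 47.68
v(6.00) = -338.00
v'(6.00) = -110.00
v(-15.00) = -1997.00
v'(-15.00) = 268.00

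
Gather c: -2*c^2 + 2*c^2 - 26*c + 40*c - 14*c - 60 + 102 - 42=0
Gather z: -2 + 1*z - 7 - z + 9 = 0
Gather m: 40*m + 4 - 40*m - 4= 0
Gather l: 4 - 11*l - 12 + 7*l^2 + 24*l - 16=7*l^2 + 13*l - 24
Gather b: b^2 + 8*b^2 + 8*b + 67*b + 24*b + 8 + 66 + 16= 9*b^2 + 99*b + 90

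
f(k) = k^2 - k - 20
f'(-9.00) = -19.00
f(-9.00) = 70.00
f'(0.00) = -1.00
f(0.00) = -20.00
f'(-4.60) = -10.20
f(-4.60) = 5.76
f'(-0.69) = -2.38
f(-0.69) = -18.83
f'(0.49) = -0.02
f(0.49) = -20.25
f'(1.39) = 1.78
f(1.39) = -19.46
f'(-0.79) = -2.58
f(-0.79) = -18.59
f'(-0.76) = -2.52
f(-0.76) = -18.66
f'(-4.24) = -9.48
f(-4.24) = 2.22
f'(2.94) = 4.88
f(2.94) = -14.30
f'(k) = 2*k - 1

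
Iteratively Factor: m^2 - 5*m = (m - 5)*(m)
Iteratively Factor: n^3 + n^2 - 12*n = (n + 4)*(n^2 - 3*n) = (n - 3)*(n + 4)*(n)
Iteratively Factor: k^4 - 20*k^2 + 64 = (k - 2)*(k^3 + 2*k^2 - 16*k - 32) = (k - 4)*(k - 2)*(k^2 + 6*k + 8) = (k - 4)*(k - 2)*(k + 2)*(k + 4)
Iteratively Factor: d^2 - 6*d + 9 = (d - 3)*(d - 3)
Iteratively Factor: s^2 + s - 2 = (s + 2)*(s - 1)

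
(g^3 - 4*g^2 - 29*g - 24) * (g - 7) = g^4 - 11*g^3 - g^2 + 179*g + 168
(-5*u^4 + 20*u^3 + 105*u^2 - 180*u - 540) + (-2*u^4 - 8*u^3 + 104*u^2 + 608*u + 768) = -7*u^4 + 12*u^3 + 209*u^2 + 428*u + 228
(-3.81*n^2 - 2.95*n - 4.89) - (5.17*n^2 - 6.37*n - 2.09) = -8.98*n^2 + 3.42*n - 2.8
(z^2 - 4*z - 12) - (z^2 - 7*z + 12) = 3*z - 24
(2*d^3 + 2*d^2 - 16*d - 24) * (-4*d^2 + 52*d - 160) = -8*d^5 + 96*d^4 - 152*d^3 - 1056*d^2 + 1312*d + 3840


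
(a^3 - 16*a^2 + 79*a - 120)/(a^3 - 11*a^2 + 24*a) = (a - 5)/a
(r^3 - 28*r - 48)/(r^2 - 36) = (r^2 + 6*r + 8)/(r + 6)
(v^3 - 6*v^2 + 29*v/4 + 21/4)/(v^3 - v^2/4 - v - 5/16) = 4*(2*v^2 - 13*v + 21)/(8*v^2 - 6*v - 5)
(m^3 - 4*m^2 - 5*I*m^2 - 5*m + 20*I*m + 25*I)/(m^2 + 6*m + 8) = (m^3 + m^2*(-4 - 5*I) + m*(-5 + 20*I) + 25*I)/(m^2 + 6*m + 8)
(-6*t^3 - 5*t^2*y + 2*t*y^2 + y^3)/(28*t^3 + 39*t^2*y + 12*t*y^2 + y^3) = (-6*t^2 + t*y + y^2)/(28*t^2 + 11*t*y + y^2)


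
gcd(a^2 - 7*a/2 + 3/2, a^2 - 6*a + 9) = a - 3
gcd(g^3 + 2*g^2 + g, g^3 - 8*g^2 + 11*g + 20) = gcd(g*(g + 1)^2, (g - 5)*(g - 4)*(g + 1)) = g + 1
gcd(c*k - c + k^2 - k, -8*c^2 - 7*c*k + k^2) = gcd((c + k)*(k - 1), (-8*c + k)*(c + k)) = c + k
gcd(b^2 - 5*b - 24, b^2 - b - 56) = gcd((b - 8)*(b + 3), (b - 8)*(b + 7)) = b - 8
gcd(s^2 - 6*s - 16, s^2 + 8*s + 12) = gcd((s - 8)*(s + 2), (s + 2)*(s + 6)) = s + 2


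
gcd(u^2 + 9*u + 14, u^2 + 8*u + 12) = u + 2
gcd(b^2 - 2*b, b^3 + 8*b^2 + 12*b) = b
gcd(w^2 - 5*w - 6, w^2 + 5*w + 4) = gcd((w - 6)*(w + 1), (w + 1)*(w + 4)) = w + 1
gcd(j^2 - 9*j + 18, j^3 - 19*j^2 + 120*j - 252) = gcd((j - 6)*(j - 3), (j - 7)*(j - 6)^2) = j - 6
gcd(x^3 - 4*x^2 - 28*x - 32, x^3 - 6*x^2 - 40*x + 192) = x - 8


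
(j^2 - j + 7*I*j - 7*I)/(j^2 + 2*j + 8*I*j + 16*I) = (j^2 + j*(-1 + 7*I) - 7*I)/(j^2 + j*(2 + 8*I) + 16*I)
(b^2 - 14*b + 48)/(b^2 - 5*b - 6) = (b - 8)/(b + 1)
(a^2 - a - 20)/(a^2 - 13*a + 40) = (a + 4)/(a - 8)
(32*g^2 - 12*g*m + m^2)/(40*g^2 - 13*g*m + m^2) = (4*g - m)/(5*g - m)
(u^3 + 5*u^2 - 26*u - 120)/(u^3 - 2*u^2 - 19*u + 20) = (u + 6)/(u - 1)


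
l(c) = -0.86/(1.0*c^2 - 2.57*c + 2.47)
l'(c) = -0.86*(2.57 - 2.0*c)/(1.0*c^2 - 2.57*c + 2.47)^2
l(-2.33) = -0.06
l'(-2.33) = -0.03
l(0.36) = -0.51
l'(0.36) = -0.57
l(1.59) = -0.94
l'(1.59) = 0.63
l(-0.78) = -0.17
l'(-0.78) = -0.14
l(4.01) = -0.10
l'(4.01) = 0.07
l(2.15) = -0.55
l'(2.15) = 0.61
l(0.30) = -0.48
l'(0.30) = -0.53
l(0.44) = -0.56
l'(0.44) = -0.62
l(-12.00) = -0.00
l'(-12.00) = -0.00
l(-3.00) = -0.04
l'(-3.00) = -0.02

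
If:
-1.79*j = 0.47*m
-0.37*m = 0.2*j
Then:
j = 0.00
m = 0.00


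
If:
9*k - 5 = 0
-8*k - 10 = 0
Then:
No Solution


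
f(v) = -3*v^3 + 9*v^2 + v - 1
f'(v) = -9*v^2 + 18*v + 1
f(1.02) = 6.20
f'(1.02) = 10.00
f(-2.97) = 154.01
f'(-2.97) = -131.85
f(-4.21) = 378.16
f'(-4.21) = -234.30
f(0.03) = -0.96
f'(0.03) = 1.53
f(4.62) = -100.11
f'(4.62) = -107.94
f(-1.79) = 43.25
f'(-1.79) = -60.06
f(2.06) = 13.03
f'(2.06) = -0.11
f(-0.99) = 9.74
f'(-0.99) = -25.64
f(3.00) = 2.00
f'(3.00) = -26.00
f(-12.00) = 6467.00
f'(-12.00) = -1511.00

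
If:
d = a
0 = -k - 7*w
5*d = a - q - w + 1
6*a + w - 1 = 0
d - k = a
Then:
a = 1/6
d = 1/6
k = 0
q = 1/3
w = 0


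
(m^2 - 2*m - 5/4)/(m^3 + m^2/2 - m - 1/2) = (m - 5/2)/(m^2 - 1)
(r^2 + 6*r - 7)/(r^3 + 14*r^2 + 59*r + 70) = (r - 1)/(r^2 + 7*r + 10)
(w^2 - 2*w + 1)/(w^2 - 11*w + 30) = (w^2 - 2*w + 1)/(w^2 - 11*w + 30)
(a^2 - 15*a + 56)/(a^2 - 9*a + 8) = (a - 7)/(a - 1)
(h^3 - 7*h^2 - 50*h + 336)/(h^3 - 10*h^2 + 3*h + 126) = (h^2 - h - 56)/(h^2 - 4*h - 21)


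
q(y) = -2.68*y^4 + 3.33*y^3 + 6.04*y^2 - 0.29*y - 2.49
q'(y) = -10.72*y^3 + 9.99*y^2 + 12.08*y - 0.29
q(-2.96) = -240.80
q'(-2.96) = 329.50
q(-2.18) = -68.18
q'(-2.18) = 131.91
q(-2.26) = -79.34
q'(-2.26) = 147.18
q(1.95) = 5.85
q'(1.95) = -18.23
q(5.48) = -1691.58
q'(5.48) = -1398.24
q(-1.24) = -5.53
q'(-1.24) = 20.53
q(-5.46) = -2744.67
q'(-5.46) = 1976.48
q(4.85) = -964.79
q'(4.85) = -929.69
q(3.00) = -76.17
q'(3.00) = -163.58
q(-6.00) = -3975.87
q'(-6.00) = 2602.39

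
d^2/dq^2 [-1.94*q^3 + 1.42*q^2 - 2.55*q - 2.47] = 2.84 - 11.64*q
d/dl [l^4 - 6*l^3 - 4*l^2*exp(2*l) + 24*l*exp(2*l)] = 4*l^3 - 8*l^2*exp(2*l) - 18*l^2 + 40*l*exp(2*l) + 24*exp(2*l)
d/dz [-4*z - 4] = -4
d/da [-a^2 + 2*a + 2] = 2 - 2*a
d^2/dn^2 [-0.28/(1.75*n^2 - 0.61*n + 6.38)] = (1.715*n^2 - 0.5978*n - 0.28*(3.5*n - 0.61)*(7.0*n - 1.22) + 6.2524)/(1.75*n^2 - 0.61*n + 6.38)^3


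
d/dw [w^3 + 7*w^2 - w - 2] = 3*w^2 + 14*w - 1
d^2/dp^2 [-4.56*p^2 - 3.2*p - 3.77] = -9.12000000000000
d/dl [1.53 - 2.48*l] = -2.48000000000000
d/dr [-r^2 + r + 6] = 1 - 2*r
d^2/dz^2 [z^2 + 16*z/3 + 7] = 2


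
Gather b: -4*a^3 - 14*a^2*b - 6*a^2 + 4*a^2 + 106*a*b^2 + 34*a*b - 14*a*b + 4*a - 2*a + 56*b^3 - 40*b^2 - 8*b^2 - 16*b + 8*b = -4*a^3 - 2*a^2 + 2*a + 56*b^3 + b^2*(106*a - 48) + b*(-14*a^2 + 20*a - 8)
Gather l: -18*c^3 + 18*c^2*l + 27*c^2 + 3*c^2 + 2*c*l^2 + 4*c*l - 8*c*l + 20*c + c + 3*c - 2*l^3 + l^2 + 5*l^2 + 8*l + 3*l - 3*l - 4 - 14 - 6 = -18*c^3 + 30*c^2 + 24*c - 2*l^3 + l^2*(2*c + 6) + l*(18*c^2 - 4*c + 8) - 24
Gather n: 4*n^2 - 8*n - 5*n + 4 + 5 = 4*n^2 - 13*n + 9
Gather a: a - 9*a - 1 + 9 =8 - 8*a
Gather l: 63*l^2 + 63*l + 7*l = 63*l^2 + 70*l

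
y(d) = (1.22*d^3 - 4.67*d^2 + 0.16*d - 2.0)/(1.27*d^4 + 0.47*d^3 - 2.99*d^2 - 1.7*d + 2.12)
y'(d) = (3.66*d^2 - 9.34*d + 0.16)/(1.27*d^4 + 0.47*d^3 - 2.99*d^2 - 1.7*d + 2.12) + (-5.08*d^3 - 1.41*d^2 + 5.98*d + 1.7)*(1.22*d^3 - 4.67*d^2 + 0.16*d - 2.0)/(1.27*d^4 + 0.47*d^3 - 2.99*d^2 - 1.7*d + 2.12)^2 = (-1.5494*d^6 + 11.8618*d^5 - 2.0625*d^4 + 5.8616*d^3 + 18.9966*d^2 - 31.7608*d - 3.0608)/(1.6129*d^8 + 1.1938*d^7 - 7.3737*d^6 - 7.1286*d^5 + 12.7269*d^4 + 12.1588*d^3 - 9.7876*d^2 - 7.208*d + 4.4944)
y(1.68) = -2.88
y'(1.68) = 13.18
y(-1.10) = -5.88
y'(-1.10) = 8.60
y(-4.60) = -0.47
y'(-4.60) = -0.18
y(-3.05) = -1.06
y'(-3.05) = -0.77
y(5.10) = 0.05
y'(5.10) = 0.02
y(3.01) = -0.12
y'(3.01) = 0.24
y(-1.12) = -6.05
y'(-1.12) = 8.05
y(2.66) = -0.24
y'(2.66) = 0.45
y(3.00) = -0.12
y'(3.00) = 0.25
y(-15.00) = -0.08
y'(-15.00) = -0.01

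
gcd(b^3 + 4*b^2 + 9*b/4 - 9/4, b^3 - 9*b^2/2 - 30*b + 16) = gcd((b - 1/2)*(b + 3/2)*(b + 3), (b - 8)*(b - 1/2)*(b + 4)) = b - 1/2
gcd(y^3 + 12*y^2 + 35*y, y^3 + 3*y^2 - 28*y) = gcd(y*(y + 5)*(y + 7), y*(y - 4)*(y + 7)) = y^2 + 7*y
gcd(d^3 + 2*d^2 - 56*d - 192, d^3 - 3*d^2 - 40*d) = d - 8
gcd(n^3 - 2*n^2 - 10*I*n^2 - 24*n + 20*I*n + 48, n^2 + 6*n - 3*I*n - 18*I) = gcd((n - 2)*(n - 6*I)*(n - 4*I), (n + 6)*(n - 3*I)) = 1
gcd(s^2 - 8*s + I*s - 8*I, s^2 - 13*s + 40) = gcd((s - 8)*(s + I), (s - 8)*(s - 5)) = s - 8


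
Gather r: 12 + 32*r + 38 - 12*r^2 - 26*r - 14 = -12*r^2 + 6*r + 36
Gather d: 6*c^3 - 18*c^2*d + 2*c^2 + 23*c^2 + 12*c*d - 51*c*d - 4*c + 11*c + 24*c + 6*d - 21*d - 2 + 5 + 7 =6*c^3 + 25*c^2 + 31*c + d*(-18*c^2 - 39*c - 15) + 10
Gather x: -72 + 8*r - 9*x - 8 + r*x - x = 8*r + x*(r - 10) - 80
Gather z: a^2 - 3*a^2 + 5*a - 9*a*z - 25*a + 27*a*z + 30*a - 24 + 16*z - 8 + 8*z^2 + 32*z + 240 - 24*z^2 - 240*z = -2*a^2 + 10*a - 16*z^2 + z*(18*a - 192) + 208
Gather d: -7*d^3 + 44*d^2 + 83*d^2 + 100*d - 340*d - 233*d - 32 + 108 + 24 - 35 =-7*d^3 + 127*d^2 - 473*d + 65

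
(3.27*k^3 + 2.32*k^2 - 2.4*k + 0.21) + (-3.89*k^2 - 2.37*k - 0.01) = 3.27*k^3 - 1.57*k^2 - 4.77*k + 0.2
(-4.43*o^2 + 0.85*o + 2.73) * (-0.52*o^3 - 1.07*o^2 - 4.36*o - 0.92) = 2.3036*o^5 + 4.2981*o^4 + 16.9857*o^3 - 2.5515*o^2 - 12.6848*o - 2.5116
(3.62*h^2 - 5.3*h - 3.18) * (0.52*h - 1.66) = 1.8824*h^3 - 8.7652*h^2 + 7.1444*h + 5.2788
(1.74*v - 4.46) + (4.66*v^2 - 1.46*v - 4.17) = 4.66*v^2 + 0.28*v - 8.63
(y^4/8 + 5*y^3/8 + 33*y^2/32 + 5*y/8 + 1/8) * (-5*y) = -5*y^5/8 - 25*y^4/8 - 165*y^3/32 - 25*y^2/8 - 5*y/8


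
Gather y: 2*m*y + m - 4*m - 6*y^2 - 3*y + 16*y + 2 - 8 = -3*m - 6*y^2 + y*(2*m + 13) - 6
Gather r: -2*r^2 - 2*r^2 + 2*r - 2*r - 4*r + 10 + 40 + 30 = -4*r^2 - 4*r + 80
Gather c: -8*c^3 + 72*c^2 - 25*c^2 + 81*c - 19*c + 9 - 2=-8*c^3 + 47*c^2 + 62*c + 7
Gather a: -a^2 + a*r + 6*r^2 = -a^2 + a*r + 6*r^2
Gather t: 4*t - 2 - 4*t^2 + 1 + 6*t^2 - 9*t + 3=2*t^2 - 5*t + 2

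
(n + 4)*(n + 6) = n^2 + 10*n + 24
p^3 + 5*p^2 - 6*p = p*(p - 1)*(p + 6)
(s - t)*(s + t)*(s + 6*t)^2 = s^4 + 12*s^3*t + 35*s^2*t^2 - 12*s*t^3 - 36*t^4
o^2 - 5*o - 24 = (o - 8)*(o + 3)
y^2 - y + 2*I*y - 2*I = (y - 1)*(y + 2*I)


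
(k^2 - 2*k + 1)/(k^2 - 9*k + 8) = (k - 1)/(k - 8)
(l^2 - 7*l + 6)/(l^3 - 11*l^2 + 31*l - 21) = (l - 6)/(l^2 - 10*l + 21)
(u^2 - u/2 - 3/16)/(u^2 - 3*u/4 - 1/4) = (u - 3/4)/(u - 1)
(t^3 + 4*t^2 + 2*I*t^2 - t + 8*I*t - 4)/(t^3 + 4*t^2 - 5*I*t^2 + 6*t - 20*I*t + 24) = (t + I)/(t - 6*I)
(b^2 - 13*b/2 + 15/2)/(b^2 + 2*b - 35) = (b - 3/2)/(b + 7)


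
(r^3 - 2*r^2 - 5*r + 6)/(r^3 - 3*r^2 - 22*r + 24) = (r^2 - r - 6)/(r^2 - 2*r - 24)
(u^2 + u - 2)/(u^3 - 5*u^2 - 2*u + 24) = (u - 1)/(u^2 - 7*u + 12)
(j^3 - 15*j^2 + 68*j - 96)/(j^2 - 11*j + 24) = j - 4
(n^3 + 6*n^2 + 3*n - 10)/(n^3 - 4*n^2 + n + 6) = (n^3 + 6*n^2 + 3*n - 10)/(n^3 - 4*n^2 + n + 6)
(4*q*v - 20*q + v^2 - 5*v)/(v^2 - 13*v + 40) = (4*q + v)/(v - 8)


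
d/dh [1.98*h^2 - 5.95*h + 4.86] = 3.96*h - 5.95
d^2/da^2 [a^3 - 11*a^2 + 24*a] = 6*a - 22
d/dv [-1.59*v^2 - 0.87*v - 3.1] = -3.18*v - 0.87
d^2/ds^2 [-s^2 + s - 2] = -2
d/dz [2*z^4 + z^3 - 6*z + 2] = 8*z^3 + 3*z^2 - 6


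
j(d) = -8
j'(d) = 0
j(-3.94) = -8.00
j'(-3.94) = 0.00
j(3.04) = -8.00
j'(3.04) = 0.00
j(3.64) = -8.00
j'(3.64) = 0.00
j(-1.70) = -8.00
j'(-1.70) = 0.00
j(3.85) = -8.00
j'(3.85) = 0.00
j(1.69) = -8.00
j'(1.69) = 0.00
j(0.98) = -8.00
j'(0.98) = 0.00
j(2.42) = -8.00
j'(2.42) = 0.00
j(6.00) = -8.00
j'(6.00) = 0.00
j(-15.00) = -8.00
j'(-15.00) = 0.00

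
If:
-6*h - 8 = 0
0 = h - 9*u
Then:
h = -4/3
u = -4/27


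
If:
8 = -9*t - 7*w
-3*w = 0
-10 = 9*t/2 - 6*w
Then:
No Solution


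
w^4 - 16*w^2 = w^2*(w - 4)*(w + 4)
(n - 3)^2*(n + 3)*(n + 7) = n^4 + 4*n^3 - 30*n^2 - 36*n + 189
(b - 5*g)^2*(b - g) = b^3 - 11*b^2*g + 35*b*g^2 - 25*g^3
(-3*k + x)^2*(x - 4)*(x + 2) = 9*k^2*x^2 - 18*k^2*x - 72*k^2 - 6*k*x^3 + 12*k*x^2 + 48*k*x + x^4 - 2*x^3 - 8*x^2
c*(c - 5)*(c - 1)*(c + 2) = c^4 - 4*c^3 - 7*c^2 + 10*c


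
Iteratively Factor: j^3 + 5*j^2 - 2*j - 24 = (j - 2)*(j^2 + 7*j + 12) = (j - 2)*(j + 4)*(j + 3)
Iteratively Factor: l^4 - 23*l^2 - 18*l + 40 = (l + 4)*(l^3 - 4*l^2 - 7*l + 10) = (l - 5)*(l + 4)*(l^2 + l - 2) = (l - 5)*(l - 1)*(l + 4)*(l + 2)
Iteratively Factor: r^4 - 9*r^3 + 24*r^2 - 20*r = (r)*(r^3 - 9*r^2 + 24*r - 20) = r*(r - 2)*(r^2 - 7*r + 10) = r*(r - 2)^2*(r - 5)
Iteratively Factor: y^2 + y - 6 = (y + 3)*(y - 2)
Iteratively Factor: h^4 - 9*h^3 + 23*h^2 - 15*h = (h)*(h^3 - 9*h^2 + 23*h - 15) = h*(h - 3)*(h^2 - 6*h + 5) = h*(h - 3)*(h - 1)*(h - 5)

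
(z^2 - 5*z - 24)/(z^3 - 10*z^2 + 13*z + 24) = (z + 3)/(z^2 - 2*z - 3)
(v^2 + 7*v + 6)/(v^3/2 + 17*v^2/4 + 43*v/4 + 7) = 4*(v + 6)/(2*v^2 + 15*v + 28)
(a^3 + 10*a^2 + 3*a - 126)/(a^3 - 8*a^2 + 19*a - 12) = (a^2 + 13*a + 42)/(a^2 - 5*a + 4)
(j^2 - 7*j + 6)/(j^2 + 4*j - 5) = (j - 6)/(j + 5)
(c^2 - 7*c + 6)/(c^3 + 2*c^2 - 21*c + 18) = (c - 6)/(c^2 + 3*c - 18)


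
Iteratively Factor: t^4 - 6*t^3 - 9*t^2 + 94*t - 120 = (t - 5)*(t^3 - t^2 - 14*t + 24) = (t - 5)*(t - 2)*(t^2 + t - 12) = (t - 5)*(t - 2)*(t + 4)*(t - 3)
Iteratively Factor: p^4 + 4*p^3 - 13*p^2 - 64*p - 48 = (p - 4)*(p^3 + 8*p^2 + 19*p + 12) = (p - 4)*(p + 4)*(p^2 + 4*p + 3) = (p - 4)*(p + 1)*(p + 4)*(p + 3)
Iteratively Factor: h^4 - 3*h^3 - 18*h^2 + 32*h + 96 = (h - 4)*(h^3 + h^2 - 14*h - 24) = (h - 4)*(h + 2)*(h^2 - h - 12) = (h - 4)*(h + 2)*(h + 3)*(h - 4)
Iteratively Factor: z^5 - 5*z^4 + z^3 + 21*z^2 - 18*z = (z)*(z^4 - 5*z^3 + z^2 + 21*z - 18) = z*(z - 1)*(z^3 - 4*z^2 - 3*z + 18) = z*(z - 1)*(z + 2)*(z^2 - 6*z + 9) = z*(z - 3)*(z - 1)*(z + 2)*(z - 3)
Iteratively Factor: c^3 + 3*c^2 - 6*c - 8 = (c + 4)*(c^2 - c - 2) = (c - 2)*(c + 4)*(c + 1)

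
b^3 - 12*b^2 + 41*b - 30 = (b - 6)*(b - 5)*(b - 1)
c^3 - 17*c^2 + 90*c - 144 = (c - 8)*(c - 6)*(c - 3)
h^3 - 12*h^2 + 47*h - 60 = (h - 5)*(h - 4)*(h - 3)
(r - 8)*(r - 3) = r^2 - 11*r + 24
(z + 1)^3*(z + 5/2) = z^4 + 11*z^3/2 + 21*z^2/2 + 17*z/2 + 5/2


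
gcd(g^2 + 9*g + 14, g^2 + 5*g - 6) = 1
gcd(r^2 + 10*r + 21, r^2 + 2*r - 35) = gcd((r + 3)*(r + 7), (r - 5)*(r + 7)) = r + 7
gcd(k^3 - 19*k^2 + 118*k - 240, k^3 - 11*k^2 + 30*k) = k^2 - 11*k + 30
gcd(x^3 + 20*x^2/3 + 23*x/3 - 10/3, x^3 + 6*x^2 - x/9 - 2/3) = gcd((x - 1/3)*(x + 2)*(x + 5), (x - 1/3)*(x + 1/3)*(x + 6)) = x - 1/3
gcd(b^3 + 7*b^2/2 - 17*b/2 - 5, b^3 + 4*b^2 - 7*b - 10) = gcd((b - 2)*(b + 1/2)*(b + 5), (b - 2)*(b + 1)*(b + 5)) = b^2 + 3*b - 10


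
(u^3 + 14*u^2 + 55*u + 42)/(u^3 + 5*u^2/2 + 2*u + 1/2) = 2*(u^2 + 13*u + 42)/(2*u^2 + 3*u + 1)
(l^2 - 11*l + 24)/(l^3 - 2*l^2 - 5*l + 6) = (l - 8)/(l^2 + l - 2)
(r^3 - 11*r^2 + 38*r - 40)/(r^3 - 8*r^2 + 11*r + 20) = (r - 2)/(r + 1)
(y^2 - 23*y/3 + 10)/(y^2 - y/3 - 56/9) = 3*(-3*y^2 + 23*y - 30)/(-9*y^2 + 3*y + 56)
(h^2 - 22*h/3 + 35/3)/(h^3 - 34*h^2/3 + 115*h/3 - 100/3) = (3*h - 7)/(3*h^2 - 19*h + 20)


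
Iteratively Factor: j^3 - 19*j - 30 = (j - 5)*(j^2 + 5*j + 6) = (j - 5)*(j + 3)*(j + 2)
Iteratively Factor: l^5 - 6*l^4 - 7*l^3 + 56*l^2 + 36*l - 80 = (l - 5)*(l^4 - l^3 - 12*l^2 - 4*l + 16) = (l - 5)*(l - 4)*(l^3 + 3*l^2 - 4) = (l - 5)*(l - 4)*(l + 2)*(l^2 + l - 2) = (l - 5)*(l - 4)*(l + 2)^2*(l - 1)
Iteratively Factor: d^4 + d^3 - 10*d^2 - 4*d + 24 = (d + 3)*(d^3 - 2*d^2 - 4*d + 8) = (d + 2)*(d + 3)*(d^2 - 4*d + 4) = (d - 2)*(d + 2)*(d + 3)*(d - 2)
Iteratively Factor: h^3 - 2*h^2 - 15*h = (h - 5)*(h^2 + 3*h) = h*(h - 5)*(h + 3)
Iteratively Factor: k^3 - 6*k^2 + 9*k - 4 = (k - 4)*(k^2 - 2*k + 1) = (k - 4)*(k - 1)*(k - 1)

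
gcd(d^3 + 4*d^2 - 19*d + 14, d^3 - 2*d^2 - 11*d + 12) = d - 1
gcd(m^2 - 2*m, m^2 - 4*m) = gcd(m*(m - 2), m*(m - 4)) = m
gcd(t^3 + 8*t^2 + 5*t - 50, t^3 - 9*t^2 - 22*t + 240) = t + 5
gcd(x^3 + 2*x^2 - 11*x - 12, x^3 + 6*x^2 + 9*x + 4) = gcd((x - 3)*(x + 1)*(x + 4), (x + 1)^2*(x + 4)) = x^2 + 5*x + 4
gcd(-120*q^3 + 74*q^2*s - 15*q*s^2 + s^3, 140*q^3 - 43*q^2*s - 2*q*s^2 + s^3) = 20*q^2 - 9*q*s + s^2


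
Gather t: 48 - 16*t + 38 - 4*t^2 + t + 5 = -4*t^2 - 15*t + 91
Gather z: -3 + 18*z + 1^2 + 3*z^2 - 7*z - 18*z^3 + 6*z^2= -18*z^3 + 9*z^2 + 11*z - 2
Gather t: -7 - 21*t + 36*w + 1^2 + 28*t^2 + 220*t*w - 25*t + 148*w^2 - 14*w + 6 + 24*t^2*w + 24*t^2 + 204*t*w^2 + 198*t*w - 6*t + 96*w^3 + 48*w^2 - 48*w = t^2*(24*w + 52) + t*(204*w^2 + 418*w - 52) + 96*w^3 + 196*w^2 - 26*w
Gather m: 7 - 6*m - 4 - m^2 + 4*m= -m^2 - 2*m + 3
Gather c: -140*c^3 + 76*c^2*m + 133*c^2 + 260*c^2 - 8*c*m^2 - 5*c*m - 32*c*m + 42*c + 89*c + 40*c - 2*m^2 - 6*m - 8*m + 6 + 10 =-140*c^3 + c^2*(76*m + 393) + c*(-8*m^2 - 37*m + 171) - 2*m^2 - 14*m + 16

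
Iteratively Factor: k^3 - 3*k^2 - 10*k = (k - 5)*(k^2 + 2*k) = k*(k - 5)*(k + 2)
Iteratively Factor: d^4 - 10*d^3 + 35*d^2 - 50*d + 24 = (d - 2)*(d^3 - 8*d^2 + 19*d - 12) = (d - 4)*(d - 2)*(d^2 - 4*d + 3) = (d - 4)*(d - 2)*(d - 1)*(d - 3)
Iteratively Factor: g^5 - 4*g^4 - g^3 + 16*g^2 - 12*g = (g - 2)*(g^4 - 2*g^3 - 5*g^2 + 6*g) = g*(g - 2)*(g^3 - 2*g^2 - 5*g + 6) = g*(g - 2)*(g + 2)*(g^2 - 4*g + 3) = g*(g - 3)*(g - 2)*(g + 2)*(g - 1)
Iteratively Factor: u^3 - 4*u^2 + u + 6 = (u + 1)*(u^2 - 5*u + 6) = (u - 2)*(u + 1)*(u - 3)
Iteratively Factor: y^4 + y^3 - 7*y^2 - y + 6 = (y + 3)*(y^3 - 2*y^2 - y + 2) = (y + 1)*(y + 3)*(y^2 - 3*y + 2) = (y - 2)*(y + 1)*(y + 3)*(y - 1)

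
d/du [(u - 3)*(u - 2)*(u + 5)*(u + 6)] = 4*u^3 + 18*u^2 - 38*u - 84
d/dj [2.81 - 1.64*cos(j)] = 1.64*sin(j)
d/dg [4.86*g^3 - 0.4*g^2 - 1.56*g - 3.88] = 14.58*g^2 - 0.8*g - 1.56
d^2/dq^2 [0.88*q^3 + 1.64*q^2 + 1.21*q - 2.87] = 5.28*q + 3.28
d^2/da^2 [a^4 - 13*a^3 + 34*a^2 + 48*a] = 12*a^2 - 78*a + 68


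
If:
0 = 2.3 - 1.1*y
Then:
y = 2.09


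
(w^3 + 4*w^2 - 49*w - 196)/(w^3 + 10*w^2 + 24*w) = (w^2 - 49)/(w*(w + 6))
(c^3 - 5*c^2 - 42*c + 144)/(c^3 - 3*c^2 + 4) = (c^3 - 5*c^2 - 42*c + 144)/(c^3 - 3*c^2 + 4)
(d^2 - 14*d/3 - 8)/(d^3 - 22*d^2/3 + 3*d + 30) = (3*d + 4)/(3*d^2 - 4*d - 15)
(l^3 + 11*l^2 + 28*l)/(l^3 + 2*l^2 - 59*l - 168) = l*(l + 4)/(l^2 - 5*l - 24)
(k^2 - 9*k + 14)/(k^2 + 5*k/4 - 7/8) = 8*(k^2 - 9*k + 14)/(8*k^2 + 10*k - 7)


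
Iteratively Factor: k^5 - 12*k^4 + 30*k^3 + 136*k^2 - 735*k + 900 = (k - 3)*(k^4 - 9*k^3 + 3*k^2 + 145*k - 300) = (k - 3)*(k + 4)*(k^3 - 13*k^2 + 55*k - 75) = (k - 5)*(k - 3)*(k + 4)*(k^2 - 8*k + 15) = (k - 5)^2*(k - 3)*(k + 4)*(k - 3)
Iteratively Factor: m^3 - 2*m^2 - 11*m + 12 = (m - 1)*(m^2 - m - 12) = (m - 1)*(m + 3)*(m - 4)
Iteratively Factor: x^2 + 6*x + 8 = (x + 2)*(x + 4)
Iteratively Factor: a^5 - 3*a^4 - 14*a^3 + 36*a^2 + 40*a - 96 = (a + 2)*(a^4 - 5*a^3 - 4*a^2 + 44*a - 48) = (a - 4)*(a + 2)*(a^3 - a^2 - 8*a + 12) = (a - 4)*(a + 2)*(a + 3)*(a^2 - 4*a + 4) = (a - 4)*(a - 2)*(a + 2)*(a + 3)*(a - 2)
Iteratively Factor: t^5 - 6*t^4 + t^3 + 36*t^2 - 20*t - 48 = (t + 2)*(t^4 - 8*t^3 + 17*t^2 + 2*t - 24) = (t - 4)*(t + 2)*(t^3 - 4*t^2 + t + 6) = (t - 4)*(t - 2)*(t + 2)*(t^2 - 2*t - 3) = (t - 4)*(t - 3)*(t - 2)*(t + 2)*(t + 1)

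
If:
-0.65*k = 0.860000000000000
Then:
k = -1.32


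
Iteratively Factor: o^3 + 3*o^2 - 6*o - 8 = (o - 2)*(o^2 + 5*o + 4) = (o - 2)*(o + 4)*(o + 1)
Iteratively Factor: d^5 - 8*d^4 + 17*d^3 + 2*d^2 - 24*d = (d - 3)*(d^4 - 5*d^3 + 2*d^2 + 8*d) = (d - 4)*(d - 3)*(d^3 - d^2 - 2*d) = d*(d - 4)*(d - 3)*(d^2 - d - 2) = d*(d - 4)*(d - 3)*(d + 1)*(d - 2)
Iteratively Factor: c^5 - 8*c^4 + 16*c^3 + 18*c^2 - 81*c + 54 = (c + 2)*(c^4 - 10*c^3 + 36*c^2 - 54*c + 27) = (c - 3)*(c + 2)*(c^3 - 7*c^2 + 15*c - 9) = (c - 3)^2*(c + 2)*(c^2 - 4*c + 3) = (c - 3)^3*(c + 2)*(c - 1)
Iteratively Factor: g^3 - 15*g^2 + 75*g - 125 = (g - 5)*(g^2 - 10*g + 25) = (g - 5)^2*(g - 5)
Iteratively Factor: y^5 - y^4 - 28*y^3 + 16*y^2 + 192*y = (y - 4)*(y^4 + 3*y^3 - 16*y^2 - 48*y) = y*(y - 4)*(y^3 + 3*y^2 - 16*y - 48) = y*(y - 4)*(y + 3)*(y^2 - 16) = y*(y - 4)^2*(y + 3)*(y + 4)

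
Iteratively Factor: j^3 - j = (j)*(j^2 - 1) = j*(j - 1)*(j + 1)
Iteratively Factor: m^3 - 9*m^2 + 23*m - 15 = (m - 3)*(m^2 - 6*m + 5) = (m - 5)*(m - 3)*(m - 1)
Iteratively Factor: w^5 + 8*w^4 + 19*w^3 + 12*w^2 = (w)*(w^4 + 8*w^3 + 19*w^2 + 12*w) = w*(w + 3)*(w^3 + 5*w^2 + 4*w) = w*(w + 3)*(w + 4)*(w^2 + w) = w^2*(w + 3)*(w + 4)*(w + 1)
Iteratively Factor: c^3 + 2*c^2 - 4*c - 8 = (c + 2)*(c^2 - 4) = (c - 2)*(c + 2)*(c + 2)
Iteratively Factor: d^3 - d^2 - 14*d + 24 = (d - 2)*(d^2 + d - 12) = (d - 3)*(d - 2)*(d + 4)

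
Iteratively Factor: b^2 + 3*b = (b)*(b + 3)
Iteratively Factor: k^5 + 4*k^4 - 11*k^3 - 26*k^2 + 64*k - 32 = (k - 1)*(k^4 + 5*k^3 - 6*k^2 - 32*k + 32) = (k - 1)^2*(k^3 + 6*k^2 - 32) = (k - 1)^2*(k + 4)*(k^2 + 2*k - 8) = (k - 2)*(k - 1)^2*(k + 4)*(k + 4)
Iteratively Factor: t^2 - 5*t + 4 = (t - 1)*(t - 4)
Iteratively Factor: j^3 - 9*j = (j - 3)*(j^2 + 3*j) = (j - 3)*(j + 3)*(j)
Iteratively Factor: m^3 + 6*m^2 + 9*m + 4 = (m + 4)*(m^2 + 2*m + 1) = (m + 1)*(m + 4)*(m + 1)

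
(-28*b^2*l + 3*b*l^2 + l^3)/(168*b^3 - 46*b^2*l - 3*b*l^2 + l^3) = -l/(6*b - l)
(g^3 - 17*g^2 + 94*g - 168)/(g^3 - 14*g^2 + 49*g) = (g^2 - 10*g + 24)/(g*(g - 7))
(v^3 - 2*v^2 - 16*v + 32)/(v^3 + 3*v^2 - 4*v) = (v^2 - 6*v + 8)/(v*(v - 1))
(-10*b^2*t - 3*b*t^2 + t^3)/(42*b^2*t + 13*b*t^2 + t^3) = (-10*b^2 - 3*b*t + t^2)/(42*b^2 + 13*b*t + t^2)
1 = 1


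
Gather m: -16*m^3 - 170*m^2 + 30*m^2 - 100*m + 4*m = -16*m^3 - 140*m^2 - 96*m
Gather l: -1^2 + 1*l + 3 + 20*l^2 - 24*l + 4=20*l^2 - 23*l + 6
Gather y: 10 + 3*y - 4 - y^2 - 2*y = -y^2 + y + 6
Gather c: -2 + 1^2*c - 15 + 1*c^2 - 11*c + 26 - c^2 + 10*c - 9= 0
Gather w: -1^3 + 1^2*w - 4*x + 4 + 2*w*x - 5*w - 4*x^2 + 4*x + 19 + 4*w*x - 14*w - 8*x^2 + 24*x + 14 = w*(6*x - 18) - 12*x^2 + 24*x + 36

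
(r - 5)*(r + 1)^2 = r^3 - 3*r^2 - 9*r - 5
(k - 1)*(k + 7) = k^2 + 6*k - 7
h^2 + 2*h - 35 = (h - 5)*(h + 7)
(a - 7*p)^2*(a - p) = a^3 - 15*a^2*p + 63*a*p^2 - 49*p^3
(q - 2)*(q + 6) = q^2 + 4*q - 12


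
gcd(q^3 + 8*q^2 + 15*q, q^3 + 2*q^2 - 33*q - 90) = q^2 + 8*q + 15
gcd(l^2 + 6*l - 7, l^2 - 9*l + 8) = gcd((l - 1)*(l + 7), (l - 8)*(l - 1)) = l - 1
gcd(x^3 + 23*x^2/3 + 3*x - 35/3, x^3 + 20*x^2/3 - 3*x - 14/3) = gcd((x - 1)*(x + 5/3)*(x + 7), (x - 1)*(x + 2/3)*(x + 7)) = x^2 + 6*x - 7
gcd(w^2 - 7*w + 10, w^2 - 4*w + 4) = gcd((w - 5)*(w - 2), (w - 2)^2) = w - 2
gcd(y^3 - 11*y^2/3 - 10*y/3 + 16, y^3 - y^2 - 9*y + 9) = y - 3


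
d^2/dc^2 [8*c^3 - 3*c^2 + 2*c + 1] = 48*c - 6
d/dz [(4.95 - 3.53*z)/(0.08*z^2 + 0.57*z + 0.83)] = (0.2824*z^2 - 0.792*z - 5.7514)/(0.0064*z^4 + 0.0912*z^3 + 0.4577*z^2 + 0.9462*z + 0.6889)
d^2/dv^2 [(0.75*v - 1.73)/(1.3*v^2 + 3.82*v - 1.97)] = ((0.75*v - 1.73)*(2.6*v + 3.82)*(5.2*v + 7.64) - (5.85*v + 1.232)*(1.3*v^2 + 3.82*v - 1.97))/(1.3*v^2 + 3.82*v - 1.97)^3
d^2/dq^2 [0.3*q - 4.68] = 0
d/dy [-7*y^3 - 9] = -21*y^2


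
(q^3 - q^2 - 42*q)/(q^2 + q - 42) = q*(q^2 - q - 42)/(q^2 + q - 42)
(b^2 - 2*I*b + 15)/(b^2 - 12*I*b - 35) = (b + 3*I)/(b - 7*I)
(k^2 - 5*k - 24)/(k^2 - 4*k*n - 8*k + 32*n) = (k + 3)/(k - 4*n)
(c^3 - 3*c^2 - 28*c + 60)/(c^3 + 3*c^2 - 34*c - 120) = (c - 2)/(c + 4)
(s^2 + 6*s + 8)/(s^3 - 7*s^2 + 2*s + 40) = (s + 4)/(s^2 - 9*s + 20)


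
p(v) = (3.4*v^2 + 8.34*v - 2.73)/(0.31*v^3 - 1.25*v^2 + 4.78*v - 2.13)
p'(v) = (6.8*v + 8.34)/(0.31*v^3 - 1.25*v^2 + 4.78*v - 2.13) + (-0.93*v^2 + 2.5*v - 4.78)*(3.4*v^2 + 8.34*v - 2.73)/(0.31*v^3 - 1.25*v^2 + 4.78*v - 2.13)^2 = (-1.054*v^4 - 5.1708*v^3 + 29.2159*v^2 - 21.309*v - 4.7148)/(0.0961*v^6 - 0.775*v^5 + 4.5261*v^4 - 13.2706*v^3 + 28.1734*v^2 - 20.3628*v + 4.5369)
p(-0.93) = 0.95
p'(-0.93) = 0.70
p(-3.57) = -0.22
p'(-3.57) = 0.21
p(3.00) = 5.67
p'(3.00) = -0.35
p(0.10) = 1.12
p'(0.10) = -2.37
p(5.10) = 4.16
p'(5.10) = -0.79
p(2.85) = 5.71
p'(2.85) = -0.24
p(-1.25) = 0.74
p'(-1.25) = 0.66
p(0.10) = 1.12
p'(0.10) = -2.37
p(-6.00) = -0.49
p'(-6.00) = 0.05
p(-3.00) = -0.08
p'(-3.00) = 0.29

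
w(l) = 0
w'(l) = 0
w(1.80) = 0.00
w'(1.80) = 0.00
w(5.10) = 0.00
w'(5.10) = 0.00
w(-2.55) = 0.00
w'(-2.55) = 0.00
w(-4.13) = 0.00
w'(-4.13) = 0.00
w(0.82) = 0.00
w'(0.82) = 0.00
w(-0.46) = 0.00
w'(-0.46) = 0.00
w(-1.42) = 0.00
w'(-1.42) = 0.00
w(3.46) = 0.00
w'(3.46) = 0.00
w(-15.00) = 0.00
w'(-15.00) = 0.00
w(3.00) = 0.00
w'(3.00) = 0.00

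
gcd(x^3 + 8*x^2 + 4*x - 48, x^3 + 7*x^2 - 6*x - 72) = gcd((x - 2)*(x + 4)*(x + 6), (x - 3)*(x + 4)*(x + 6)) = x^2 + 10*x + 24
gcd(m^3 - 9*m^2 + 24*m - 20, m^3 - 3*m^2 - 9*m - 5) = m - 5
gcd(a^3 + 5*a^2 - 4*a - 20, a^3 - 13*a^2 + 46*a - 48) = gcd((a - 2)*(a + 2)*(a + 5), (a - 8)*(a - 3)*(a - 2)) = a - 2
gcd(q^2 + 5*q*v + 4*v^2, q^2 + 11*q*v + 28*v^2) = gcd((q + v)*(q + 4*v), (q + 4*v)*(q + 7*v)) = q + 4*v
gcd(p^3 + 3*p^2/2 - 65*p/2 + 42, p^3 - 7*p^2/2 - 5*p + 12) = p^2 - 11*p/2 + 6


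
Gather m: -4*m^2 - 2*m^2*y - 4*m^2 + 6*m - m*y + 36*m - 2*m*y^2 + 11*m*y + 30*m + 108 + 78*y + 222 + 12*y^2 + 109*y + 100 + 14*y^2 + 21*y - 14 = m^2*(-2*y - 8) + m*(-2*y^2 + 10*y + 72) + 26*y^2 + 208*y + 416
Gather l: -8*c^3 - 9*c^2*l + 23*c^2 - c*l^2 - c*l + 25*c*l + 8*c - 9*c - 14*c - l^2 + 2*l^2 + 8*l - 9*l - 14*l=-8*c^3 + 23*c^2 - 15*c + l^2*(1 - c) + l*(-9*c^2 + 24*c - 15)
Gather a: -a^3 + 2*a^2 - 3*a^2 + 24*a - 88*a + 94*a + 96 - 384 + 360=-a^3 - a^2 + 30*a + 72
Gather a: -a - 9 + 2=-a - 7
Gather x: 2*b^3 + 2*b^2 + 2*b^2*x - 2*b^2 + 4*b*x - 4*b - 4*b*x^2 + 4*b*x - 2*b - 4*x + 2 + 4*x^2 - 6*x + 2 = 2*b^3 - 6*b + x^2*(4 - 4*b) + x*(2*b^2 + 8*b - 10) + 4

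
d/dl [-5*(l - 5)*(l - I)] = -10*l + 25 + 5*I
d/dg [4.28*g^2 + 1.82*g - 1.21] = 8.56*g + 1.82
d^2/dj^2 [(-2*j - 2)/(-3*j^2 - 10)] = 12*(12*j^2*(j + 1) - (3*j + 1)*(3*j^2 + 10))/(3*j^2 + 10)^3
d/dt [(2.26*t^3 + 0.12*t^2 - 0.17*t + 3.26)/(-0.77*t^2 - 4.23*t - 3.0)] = (-1.7402*t^4 - 19.1196*t^3 - 20.9785*t^2 + 4.3004*t + 14.2998)/(0.5929*t^4 + 6.5142*t^3 + 22.5129*t^2 + 25.38*t + 9.0)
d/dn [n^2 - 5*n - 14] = 2*n - 5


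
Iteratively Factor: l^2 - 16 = (l + 4)*(l - 4)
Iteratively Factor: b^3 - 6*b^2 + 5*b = (b)*(b^2 - 6*b + 5) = b*(b - 5)*(b - 1)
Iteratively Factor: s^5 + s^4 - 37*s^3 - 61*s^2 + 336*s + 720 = (s + 3)*(s^4 - 2*s^3 - 31*s^2 + 32*s + 240) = (s - 5)*(s + 3)*(s^3 + 3*s^2 - 16*s - 48) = (s - 5)*(s - 4)*(s + 3)*(s^2 + 7*s + 12) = (s - 5)*(s - 4)*(s + 3)^2*(s + 4)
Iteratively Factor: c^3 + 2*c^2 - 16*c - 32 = (c - 4)*(c^2 + 6*c + 8) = (c - 4)*(c + 2)*(c + 4)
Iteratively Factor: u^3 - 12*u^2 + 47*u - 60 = (u - 3)*(u^2 - 9*u + 20) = (u - 4)*(u - 3)*(u - 5)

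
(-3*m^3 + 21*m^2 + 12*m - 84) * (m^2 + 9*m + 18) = -3*m^5 - 6*m^4 + 147*m^3 + 402*m^2 - 540*m - 1512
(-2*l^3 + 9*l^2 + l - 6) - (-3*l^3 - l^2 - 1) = l^3 + 10*l^2 + l - 5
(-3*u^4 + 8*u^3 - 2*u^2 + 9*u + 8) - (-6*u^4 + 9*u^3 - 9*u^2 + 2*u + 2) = 3*u^4 - u^3 + 7*u^2 + 7*u + 6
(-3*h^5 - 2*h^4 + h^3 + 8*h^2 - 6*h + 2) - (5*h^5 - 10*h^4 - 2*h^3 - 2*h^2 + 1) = -8*h^5 + 8*h^4 + 3*h^3 + 10*h^2 - 6*h + 1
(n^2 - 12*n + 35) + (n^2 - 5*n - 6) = 2*n^2 - 17*n + 29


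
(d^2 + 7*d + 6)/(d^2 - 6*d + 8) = (d^2 + 7*d + 6)/(d^2 - 6*d + 8)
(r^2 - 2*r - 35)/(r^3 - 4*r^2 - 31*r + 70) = 1/(r - 2)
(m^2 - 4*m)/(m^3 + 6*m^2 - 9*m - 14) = m*(m - 4)/(m^3 + 6*m^2 - 9*m - 14)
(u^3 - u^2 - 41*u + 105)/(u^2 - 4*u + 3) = (u^2 + 2*u - 35)/(u - 1)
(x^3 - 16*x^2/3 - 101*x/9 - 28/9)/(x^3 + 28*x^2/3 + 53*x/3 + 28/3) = (3*x^2 - 20*x - 7)/(3*(x^2 + 8*x + 7))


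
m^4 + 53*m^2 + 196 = (m - 7*I)*(m - 2*I)*(m + 2*I)*(m + 7*I)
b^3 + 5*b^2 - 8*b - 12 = (b - 2)*(b + 1)*(b + 6)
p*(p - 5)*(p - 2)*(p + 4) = p^4 - 3*p^3 - 18*p^2 + 40*p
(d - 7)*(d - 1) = d^2 - 8*d + 7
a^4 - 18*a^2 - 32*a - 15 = (a - 5)*(a + 1)^2*(a + 3)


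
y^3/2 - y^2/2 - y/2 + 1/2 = (y/2 + 1/2)*(y - 1)^2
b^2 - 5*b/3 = b*(b - 5/3)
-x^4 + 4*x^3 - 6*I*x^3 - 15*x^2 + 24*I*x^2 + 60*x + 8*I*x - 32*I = (x - 4)*(x + 8*I)*(I*x + 1)^2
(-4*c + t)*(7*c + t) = -28*c^2 + 3*c*t + t^2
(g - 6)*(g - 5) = g^2 - 11*g + 30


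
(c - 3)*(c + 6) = c^2 + 3*c - 18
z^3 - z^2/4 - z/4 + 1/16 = (z - 1/2)*(z - 1/4)*(z + 1/2)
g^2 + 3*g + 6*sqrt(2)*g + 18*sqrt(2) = (g + 3)*(g + 6*sqrt(2))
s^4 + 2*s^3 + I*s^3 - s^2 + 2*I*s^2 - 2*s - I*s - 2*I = (s + 2)*(s + I)*(-I*s + I)*(I*s + I)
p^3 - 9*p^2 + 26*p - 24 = (p - 4)*(p - 3)*(p - 2)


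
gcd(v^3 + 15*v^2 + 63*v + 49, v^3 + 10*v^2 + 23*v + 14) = v^2 + 8*v + 7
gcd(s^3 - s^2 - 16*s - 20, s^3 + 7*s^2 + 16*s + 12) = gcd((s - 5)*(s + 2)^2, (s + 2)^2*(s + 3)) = s^2 + 4*s + 4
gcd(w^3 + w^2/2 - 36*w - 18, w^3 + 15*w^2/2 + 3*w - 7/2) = 1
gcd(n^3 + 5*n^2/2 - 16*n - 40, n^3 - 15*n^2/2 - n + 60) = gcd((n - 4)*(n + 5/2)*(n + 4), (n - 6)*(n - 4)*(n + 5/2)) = n^2 - 3*n/2 - 10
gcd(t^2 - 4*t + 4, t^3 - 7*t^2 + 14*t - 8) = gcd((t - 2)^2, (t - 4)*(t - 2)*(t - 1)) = t - 2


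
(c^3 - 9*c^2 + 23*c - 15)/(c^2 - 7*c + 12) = (c^2 - 6*c + 5)/(c - 4)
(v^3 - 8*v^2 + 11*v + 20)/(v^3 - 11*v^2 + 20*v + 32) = (v - 5)/(v - 8)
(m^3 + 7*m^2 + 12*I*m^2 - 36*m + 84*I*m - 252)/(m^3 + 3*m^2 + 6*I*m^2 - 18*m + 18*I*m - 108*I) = (m^2 + m*(7 + 6*I) + 42*I)/(m^2 + 3*m - 18)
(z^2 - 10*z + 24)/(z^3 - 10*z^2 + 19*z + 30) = (z - 4)/(z^2 - 4*z - 5)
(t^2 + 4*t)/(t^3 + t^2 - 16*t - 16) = t/(t^2 - 3*t - 4)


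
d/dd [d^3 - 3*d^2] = 3*d*(d - 2)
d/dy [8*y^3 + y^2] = 2*y*(12*y + 1)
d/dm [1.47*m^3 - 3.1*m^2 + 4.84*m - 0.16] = 4.41*m^2 - 6.2*m + 4.84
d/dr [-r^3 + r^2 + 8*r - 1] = -3*r^2 + 2*r + 8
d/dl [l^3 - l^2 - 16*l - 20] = 3*l^2 - 2*l - 16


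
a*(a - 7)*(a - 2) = a^3 - 9*a^2 + 14*a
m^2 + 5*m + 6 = (m + 2)*(m + 3)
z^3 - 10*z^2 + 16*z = z*(z - 8)*(z - 2)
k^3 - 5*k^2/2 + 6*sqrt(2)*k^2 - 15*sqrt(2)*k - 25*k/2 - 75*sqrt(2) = (k - 5)*(k + 5/2)*(k + 6*sqrt(2))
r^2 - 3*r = r*(r - 3)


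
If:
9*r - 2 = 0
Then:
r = 2/9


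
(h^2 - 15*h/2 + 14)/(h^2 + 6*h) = (h^2 - 15*h/2 + 14)/(h*(h + 6))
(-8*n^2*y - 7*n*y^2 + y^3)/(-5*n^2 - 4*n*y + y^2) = y*(-8*n + y)/(-5*n + y)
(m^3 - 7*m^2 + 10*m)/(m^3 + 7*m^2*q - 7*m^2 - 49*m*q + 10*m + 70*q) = m/(m + 7*q)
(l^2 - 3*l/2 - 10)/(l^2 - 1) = (l^2 - 3*l/2 - 10)/(l^2 - 1)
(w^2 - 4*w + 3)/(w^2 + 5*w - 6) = (w - 3)/(w + 6)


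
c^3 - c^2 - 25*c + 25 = (c - 5)*(c - 1)*(c + 5)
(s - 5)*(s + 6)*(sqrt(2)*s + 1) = sqrt(2)*s^3 + s^2 + sqrt(2)*s^2 - 30*sqrt(2)*s + s - 30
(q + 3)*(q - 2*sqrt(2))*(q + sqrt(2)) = q^3 - sqrt(2)*q^2 + 3*q^2 - 3*sqrt(2)*q - 4*q - 12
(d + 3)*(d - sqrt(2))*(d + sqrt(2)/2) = d^3 - sqrt(2)*d^2/2 + 3*d^2 - 3*sqrt(2)*d/2 - d - 3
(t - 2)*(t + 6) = t^2 + 4*t - 12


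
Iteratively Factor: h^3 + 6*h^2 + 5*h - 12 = (h - 1)*(h^2 + 7*h + 12) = (h - 1)*(h + 4)*(h + 3)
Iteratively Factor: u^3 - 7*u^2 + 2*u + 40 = (u - 5)*(u^2 - 2*u - 8) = (u - 5)*(u + 2)*(u - 4)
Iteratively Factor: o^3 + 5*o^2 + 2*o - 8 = (o + 2)*(o^2 + 3*o - 4) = (o + 2)*(o + 4)*(o - 1)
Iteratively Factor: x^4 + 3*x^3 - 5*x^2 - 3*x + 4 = (x + 4)*(x^3 - x^2 - x + 1) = (x + 1)*(x + 4)*(x^2 - 2*x + 1) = (x - 1)*(x + 1)*(x + 4)*(x - 1)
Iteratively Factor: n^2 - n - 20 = (n + 4)*(n - 5)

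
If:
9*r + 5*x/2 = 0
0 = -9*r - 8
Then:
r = -8/9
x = 16/5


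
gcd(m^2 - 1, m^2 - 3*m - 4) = m + 1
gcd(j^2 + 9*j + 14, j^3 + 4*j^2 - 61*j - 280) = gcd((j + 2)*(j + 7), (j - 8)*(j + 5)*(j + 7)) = j + 7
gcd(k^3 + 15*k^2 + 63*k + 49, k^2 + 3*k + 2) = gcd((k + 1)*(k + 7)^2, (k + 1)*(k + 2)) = k + 1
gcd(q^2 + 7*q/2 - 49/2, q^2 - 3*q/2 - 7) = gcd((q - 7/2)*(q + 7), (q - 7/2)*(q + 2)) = q - 7/2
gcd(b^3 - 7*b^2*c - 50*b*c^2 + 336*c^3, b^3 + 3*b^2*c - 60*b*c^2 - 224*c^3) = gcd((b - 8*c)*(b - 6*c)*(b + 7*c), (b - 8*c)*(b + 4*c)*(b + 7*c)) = b^2 - b*c - 56*c^2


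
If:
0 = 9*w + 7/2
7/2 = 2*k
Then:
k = 7/4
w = -7/18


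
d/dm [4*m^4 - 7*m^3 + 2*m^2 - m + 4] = 16*m^3 - 21*m^2 + 4*m - 1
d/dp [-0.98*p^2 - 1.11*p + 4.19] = -1.96*p - 1.11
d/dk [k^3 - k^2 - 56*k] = 3*k^2 - 2*k - 56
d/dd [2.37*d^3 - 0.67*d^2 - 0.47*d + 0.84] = 7.11*d^2 - 1.34*d - 0.47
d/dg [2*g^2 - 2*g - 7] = 4*g - 2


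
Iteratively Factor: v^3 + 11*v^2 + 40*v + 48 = (v + 4)*(v^2 + 7*v + 12) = (v + 4)^2*(v + 3)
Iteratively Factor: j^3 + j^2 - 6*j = (j)*(j^2 + j - 6) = j*(j + 3)*(j - 2)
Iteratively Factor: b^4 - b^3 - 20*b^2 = (b + 4)*(b^3 - 5*b^2) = b*(b + 4)*(b^2 - 5*b) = b*(b - 5)*(b + 4)*(b)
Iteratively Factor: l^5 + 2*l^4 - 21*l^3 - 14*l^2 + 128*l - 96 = (l - 2)*(l^4 + 4*l^3 - 13*l^2 - 40*l + 48) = (l - 3)*(l - 2)*(l^3 + 7*l^2 + 8*l - 16) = (l - 3)*(l - 2)*(l + 4)*(l^2 + 3*l - 4) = (l - 3)*(l - 2)*(l + 4)^2*(l - 1)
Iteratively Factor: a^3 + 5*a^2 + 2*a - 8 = (a - 1)*(a^2 + 6*a + 8) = (a - 1)*(a + 4)*(a + 2)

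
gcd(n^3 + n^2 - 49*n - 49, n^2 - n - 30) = 1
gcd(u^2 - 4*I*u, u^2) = u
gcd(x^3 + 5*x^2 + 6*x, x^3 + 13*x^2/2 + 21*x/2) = x^2 + 3*x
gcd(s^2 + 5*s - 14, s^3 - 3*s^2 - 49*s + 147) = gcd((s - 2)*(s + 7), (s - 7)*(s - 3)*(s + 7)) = s + 7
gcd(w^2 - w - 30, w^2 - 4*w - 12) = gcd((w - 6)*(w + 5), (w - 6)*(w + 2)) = w - 6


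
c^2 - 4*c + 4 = (c - 2)^2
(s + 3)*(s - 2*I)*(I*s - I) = I*s^3 + 2*s^2 + 2*I*s^2 + 4*s - 3*I*s - 6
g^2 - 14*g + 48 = (g - 8)*(g - 6)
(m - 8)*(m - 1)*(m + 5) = m^3 - 4*m^2 - 37*m + 40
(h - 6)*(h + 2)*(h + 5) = h^3 + h^2 - 32*h - 60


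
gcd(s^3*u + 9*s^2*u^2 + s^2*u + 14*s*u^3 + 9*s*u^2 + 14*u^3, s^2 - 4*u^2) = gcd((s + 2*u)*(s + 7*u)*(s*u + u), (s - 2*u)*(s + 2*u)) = s + 2*u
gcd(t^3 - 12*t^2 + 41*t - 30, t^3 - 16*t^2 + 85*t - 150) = t^2 - 11*t + 30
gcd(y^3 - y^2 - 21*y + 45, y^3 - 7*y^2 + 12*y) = y - 3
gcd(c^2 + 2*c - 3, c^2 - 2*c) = 1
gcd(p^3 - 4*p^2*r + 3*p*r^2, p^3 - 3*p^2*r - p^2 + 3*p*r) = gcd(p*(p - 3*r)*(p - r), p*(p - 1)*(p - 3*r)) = p^2 - 3*p*r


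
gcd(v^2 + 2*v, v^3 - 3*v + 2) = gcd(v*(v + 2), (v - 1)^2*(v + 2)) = v + 2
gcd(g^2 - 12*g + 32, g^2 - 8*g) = g - 8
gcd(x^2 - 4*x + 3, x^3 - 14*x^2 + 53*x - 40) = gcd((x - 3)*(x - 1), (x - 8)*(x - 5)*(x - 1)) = x - 1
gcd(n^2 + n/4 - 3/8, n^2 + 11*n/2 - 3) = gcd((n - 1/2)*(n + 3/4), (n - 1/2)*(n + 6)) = n - 1/2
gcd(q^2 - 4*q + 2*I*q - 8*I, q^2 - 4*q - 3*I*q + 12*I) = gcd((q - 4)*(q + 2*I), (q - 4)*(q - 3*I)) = q - 4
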